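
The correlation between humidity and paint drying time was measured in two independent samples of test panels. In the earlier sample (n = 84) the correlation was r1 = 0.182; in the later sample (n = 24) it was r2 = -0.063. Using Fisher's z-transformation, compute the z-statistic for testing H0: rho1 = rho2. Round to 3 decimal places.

Fisher z-transforms: z1 = atanh(0.182) = 0.184050, z2 = atanh(-0.063) = -0.063084; difference d = 0.247134
Var(d) = 1/81 + 1/21 = 0.0123457 + 0.0476190 = 0.0599647
z = d/√Var(d) = 0.247134 / √0.0599647 = 0.247134 / 0.244877 = 1.009

1.009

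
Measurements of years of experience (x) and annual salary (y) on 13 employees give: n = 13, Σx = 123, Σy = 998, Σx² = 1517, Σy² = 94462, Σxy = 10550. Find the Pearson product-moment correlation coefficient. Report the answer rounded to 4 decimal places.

Numerator: nΣxy − (Σx)(Σy) = 13·10550 − (123)(998) = 14396
Denominator: √[(nΣx²−(Σx)²)(nΣy²−(Σy)²)]
  nΣx²−(Σx)² = 13·1517 − 15129 = 4592;  nΣy²−(Σy)² = 13·94462 − 996004 = 232002
  √(4592·232002) = √1065353184 = 32639.7485
r = 14396 / 32639.7485 = 0.4411

0.4411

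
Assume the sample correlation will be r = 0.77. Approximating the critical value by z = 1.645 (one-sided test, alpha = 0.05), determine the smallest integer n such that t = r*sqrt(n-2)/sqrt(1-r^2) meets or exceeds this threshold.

4

Need r·√(n−2)/√(1−r²) ≥ 1.645
√(n−2) ≥ 1.645·√(1−0.5929) / 0.77 = 1.645·0.638044 / 0.77 = 1.3631
n−2 ≥ 1.8580  ⇒  n ≥ 3.8580
Smallest integer n = 4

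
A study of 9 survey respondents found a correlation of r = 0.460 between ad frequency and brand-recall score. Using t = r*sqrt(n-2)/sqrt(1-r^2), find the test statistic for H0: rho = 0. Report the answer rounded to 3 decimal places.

1.371

t = r·√(n−2) / √(1−r²) with r = 0.460, n = 9
  = 0.460·√7 / √(1 − 0.211600)
  = 0.460·2.645751 / 0.887919
  = 1.217045 / 0.887919 = 1.371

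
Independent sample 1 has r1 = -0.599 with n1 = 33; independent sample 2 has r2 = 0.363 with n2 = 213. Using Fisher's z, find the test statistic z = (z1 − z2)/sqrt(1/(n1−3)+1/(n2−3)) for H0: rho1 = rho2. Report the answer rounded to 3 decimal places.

z1 = atanh(-0.599) = -0.691586,  z2 = atanh(0.363) = 0.380337
SE = √(1/(n1−3) + 1/(n2−3)) = √(1/30 + 1/210) = √(0.0333333 + 0.0047619) = √0.0380952 = 0.195180
z = (z1 − z2)/SE = (-0.691586 − 0.380337) / 0.195180 = -1.071923 / 0.195180 = -5.492

-5.492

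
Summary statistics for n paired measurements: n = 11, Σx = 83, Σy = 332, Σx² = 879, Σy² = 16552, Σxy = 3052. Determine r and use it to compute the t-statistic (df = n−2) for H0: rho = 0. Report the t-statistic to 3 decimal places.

S_xy = nΣxy − ΣxΣy = 11·3052 − 83·332 = 33572 − 27556 = 6016
S_xx = nΣx² − (Σx)² = 11·879 − 83² = 9669 − 6889 = 2780
S_yy = nΣy² − (Σy)² = 11·16552 − 332² = 182072 − 110224 = 71848
r = S_xy / √(S_xx·S_yy) = 6016 / √(2780·71848) = 6016 / √199737440 = 6016 / 14132.8497 = 0.4257
t = r·√(n−2)/√(1−r²) = 0.4257·√9 / √(1−0.181220) = 1.277100 / 0.904865 = 1.411

1.411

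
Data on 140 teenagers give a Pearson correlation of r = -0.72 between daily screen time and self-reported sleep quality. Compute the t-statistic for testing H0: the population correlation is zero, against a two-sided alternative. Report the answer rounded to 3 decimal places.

1 − r² = 1 − 0.5184 = 0.4816;  √(1−r²) = 0.693974
√(n−2) = √138 = 11.747340
t = r·√(n−2)/√(1−r²) = -0.72 · 11.747340 / 0.693974 = -12.188

-12.188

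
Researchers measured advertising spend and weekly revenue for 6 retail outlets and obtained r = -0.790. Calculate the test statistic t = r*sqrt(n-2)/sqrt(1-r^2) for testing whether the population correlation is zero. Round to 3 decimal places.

-2.577

1 − r² = 1 − 0.624100 = 0.375900;  √(1−r²) = 0.613107
√(n−2) = √4 = 2.000000
t = r·√(n−2)/√(1−r²) = -0.790 · 2.000000 / 0.613107 = -2.577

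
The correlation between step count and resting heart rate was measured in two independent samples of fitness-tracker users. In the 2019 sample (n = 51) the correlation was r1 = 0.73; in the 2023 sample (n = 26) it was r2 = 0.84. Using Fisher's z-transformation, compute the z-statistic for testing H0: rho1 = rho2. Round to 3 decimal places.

z1 = atanh(0.73) = 0.928727,  z2 = atanh(0.84) = 1.221174
SE = √(1/(n1−3) + 1/(n2−3)) = √(1/48 + 1/23) = √(0.0208333 + 0.0434783) = √0.0643116 = 0.253597
z = (z1 − z2)/SE = (0.928727 − 1.221174) / 0.253597 = -0.292447 / 0.253597 = -1.153

-1.153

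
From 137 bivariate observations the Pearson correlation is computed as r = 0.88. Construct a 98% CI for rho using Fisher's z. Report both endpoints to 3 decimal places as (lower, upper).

Fisher z: z_r = atanh(r) = ½·ln((1+0.88)/(1−0.88)) = 1.375768
SE(z) = 1/√(n−3) = 1/√134 = 0.086387
98% ⇒ z* = 2.326; margin = 2.326·0.086387 = 0.200936
CI on z-scale: (1.174832, 1.576704)
Back-transform: tanh(1.174832) = 0.825815, tanh(1.576704) = 0.918086

(0.826, 0.918)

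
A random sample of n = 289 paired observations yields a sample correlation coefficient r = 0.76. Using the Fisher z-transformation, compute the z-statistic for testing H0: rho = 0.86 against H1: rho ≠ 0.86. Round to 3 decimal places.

-5.025

z_r = atanh(0.76) = 0.996215,  z_0 = atanh(0.86) = 1.293345
SE = 1/√(n−3) = 1/√286 = 0.059131
z = (z_r − z_0)/SE = (0.996215 − 1.293345) / 0.059131 = -0.297130 / 0.059131 = -5.025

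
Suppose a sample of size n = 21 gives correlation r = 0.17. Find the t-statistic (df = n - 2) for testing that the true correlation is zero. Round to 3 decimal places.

1 − r² = 1 − 0.0289 = 0.9711;  √(1−r²) = 0.985444
√(n−2) = √19 = 4.358899
t = r·√(n−2)/√(1−r²) = 0.17 · 4.358899 / 0.985444 = 0.752

0.752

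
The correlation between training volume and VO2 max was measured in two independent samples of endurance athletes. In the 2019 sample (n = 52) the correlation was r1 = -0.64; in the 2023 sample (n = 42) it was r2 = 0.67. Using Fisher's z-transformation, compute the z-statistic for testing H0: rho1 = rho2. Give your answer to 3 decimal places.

-7.311

Fisher z-transforms: z1 = atanh(-0.64) = -0.758174, z2 = atanh(0.67) = 0.810743; difference d = -1.568917
Var(d) = 1/49 + 1/39 = 0.0204082 + 0.0256410 = 0.0460492
z = d/√Var(d) = -1.568917 / √0.0460492 = -1.568917 / 0.214591 = -7.311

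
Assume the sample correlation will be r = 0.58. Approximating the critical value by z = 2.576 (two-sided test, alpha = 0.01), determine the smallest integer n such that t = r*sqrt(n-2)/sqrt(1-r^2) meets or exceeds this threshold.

Need r·√(n−2)/√(1−r²) ≥ 2.576
√(n−2) ≥ 2.576·√(1−0.3364) / 0.58 = 2.576·0.814616 / 0.58 = 3.6180
n−2 ≥ 13.0899  ⇒  n ≥ 15.0899
Smallest integer n = 16

16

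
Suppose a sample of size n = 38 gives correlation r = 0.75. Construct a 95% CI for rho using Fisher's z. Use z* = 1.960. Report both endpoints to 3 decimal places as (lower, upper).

z_r = atanh(0.75) = 0.972955;  SE = 1/√(n−3) = 1/√35 = 0.169031
z-limits: 0.972955 ± 1.960·0.169031 = 0.972955 ± 0.331301 = [0.641654, 1.304256]
ρ-limits: (tanh 0.641654, tanh 1.304256) = (0.566, 0.863)

(0.566, 0.863)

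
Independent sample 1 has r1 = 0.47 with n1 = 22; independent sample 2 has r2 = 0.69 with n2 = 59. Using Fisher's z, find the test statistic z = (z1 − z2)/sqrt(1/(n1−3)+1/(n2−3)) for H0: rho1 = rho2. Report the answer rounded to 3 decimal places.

Fisher z-transforms: z1 = atanh(0.47) = 0.510070, z2 = atanh(0.69) = 0.847956; difference d = -0.337886
Var(d) = 1/19 + 1/56 = 0.0526316 + 0.0178571 = 0.0704887
z = d/√Var(d) = -0.337886 / √0.0704887 = -0.337886 / 0.265497 = -1.273

-1.273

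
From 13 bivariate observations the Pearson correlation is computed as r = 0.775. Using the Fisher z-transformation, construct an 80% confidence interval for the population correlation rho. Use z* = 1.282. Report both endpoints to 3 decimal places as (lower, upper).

Fisher z: z_r = atanh(r) = ½·ln((1+0.775)/(1−0.775)) = 1.032728
SE(z) = 1/√(n−3) = 1/√10 = 0.316228
80% ⇒ z* = 1.282; margin = 1.282·0.316228 = 0.405404
CI on z-scale: (0.627324, 1.438132)
Back-transform: tanh(0.627324) = 0.556207, tanh(1.438132) = 0.893321

(0.556, 0.893)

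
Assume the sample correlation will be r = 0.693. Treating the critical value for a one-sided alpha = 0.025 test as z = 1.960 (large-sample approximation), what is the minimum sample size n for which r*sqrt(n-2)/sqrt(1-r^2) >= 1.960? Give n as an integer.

r√(n−2)/√(1−r²) ≥ 1.960  ⇔  n−2 ≥ (1.960)²·(1−r²)/r²
(1−r²)/r² = (1−0.480249)/0.480249 = 1.0823
n ≥ 2 + 3.8416·1.0823 = 2 + 4.1578 = 6.1578
⌈6.1578⌉ = 7

7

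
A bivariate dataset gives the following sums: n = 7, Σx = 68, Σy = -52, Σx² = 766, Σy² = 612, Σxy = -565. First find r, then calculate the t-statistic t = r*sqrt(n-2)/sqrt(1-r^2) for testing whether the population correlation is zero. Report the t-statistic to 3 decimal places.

Numerator: nΣxy − (Σx)(Σy) = 7·(-565) − (68)(-52) = -419
Denominator: √[(nΣx²−(Σx)²)(nΣy²−(Σy)²)]
  nΣx²−(Σx)² = 7·766 − 4624 = 738;  nΣy²−(Σy)² = 7·612 − 2704 = 1580
  √(738·1580) = √1166040 = 1079.8333
r = -419 / 1079.8333 = -0.3880
t = r·√(n−2)/√(1−r²) = -0.3880·√5 / √(1−0.150544) = -0.867594 / 0.921659 = -0.941

-0.941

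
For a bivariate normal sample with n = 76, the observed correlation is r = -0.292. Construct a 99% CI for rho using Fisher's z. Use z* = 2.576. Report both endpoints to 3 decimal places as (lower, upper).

(-0.539, 0.001)

Fisher z: z_r = atanh(r) = ½·ln((1+(-0.292))/(1−(-0.292))) = -0.300751
SE(z) = 1/√(n−3) = 1/√73 = 0.117041
99% ⇒ z* = 2.576; margin = 2.576·0.117041 = 0.301498
CI on z-scale: (-0.602249, 0.000747)
Back-transform: tanh(-0.602249) = -0.538648, tanh(0.000747) = 0.000747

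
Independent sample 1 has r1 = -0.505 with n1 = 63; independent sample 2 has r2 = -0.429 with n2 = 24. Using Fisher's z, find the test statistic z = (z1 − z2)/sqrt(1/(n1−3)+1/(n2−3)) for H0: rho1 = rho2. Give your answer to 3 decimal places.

z1 = atanh(-0.505) = -0.555995,  z2 = atanh(-0.429) = -0.458670
SE = √(1/(n1−3) + 1/(n2−3)) = √(1/60 + 1/21) = √(0.0166667 + 0.0476190) = √0.0642857 = 0.253546
z = (z1 − z2)/SE = (-0.555995 − (-0.458670)) / 0.253546 = -0.097325 / 0.253546 = -0.384

-0.384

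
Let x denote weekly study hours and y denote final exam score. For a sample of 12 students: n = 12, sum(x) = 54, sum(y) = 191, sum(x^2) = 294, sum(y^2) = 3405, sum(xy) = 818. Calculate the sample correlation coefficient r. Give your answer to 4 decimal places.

-0.3042

S_xy = nΣxy − ΣxΣy = 12·818 − 54·191 = 9816 − 10314 = -498
S_xx = nΣx² − (Σx)² = 12·294 − 54² = 3528 − 2916 = 612
S_yy = nΣy² − (Σy)² = 12·3405 − 191² = 40860 − 36481 = 4379
r = S_xy / √(S_xx·S_yy) = -498 / √(612·4379) = -498 / √2679948 = -498 / 1637.0547 = -0.3042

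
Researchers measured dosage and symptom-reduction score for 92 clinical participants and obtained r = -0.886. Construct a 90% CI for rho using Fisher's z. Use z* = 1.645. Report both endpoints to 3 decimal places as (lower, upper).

z_r = atanh(-0.886) = -1.403008;  SE = 1/√(n−3) = 1/√89 = 0.106000
z-limits: -1.403008 ± 1.645·0.106000 = -1.403008 ± 0.174370 = [-1.577378, -1.228638]
ρ-limits: (tanh -1.577378, tanh -1.228638) = (-0.918, -0.842)

(-0.918, -0.842)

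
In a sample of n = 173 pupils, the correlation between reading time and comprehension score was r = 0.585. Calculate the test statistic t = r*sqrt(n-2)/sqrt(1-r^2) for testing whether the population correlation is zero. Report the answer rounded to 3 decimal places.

1 − r² = 1 − 0.342225 = 0.657775;  √(1−r²) = 0.811033
√(n−2) = √171 = 13.076697
t = r·√(n−2)/√(1−r²) = 0.585 · 13.076697 / 0.811033 = 9.432

9.432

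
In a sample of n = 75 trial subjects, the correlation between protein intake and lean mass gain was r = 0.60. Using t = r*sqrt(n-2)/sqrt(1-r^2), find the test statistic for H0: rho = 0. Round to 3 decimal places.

6.408

1 − r² = 1 − 0.3600 = 0.6400;  √(1−r²) = 0.800000
√(n−2) = √73 = 8.544004
t = r·√(n−2)/√(1−r²) = 0.60 · 8.544004 / 0.800000 = 6.408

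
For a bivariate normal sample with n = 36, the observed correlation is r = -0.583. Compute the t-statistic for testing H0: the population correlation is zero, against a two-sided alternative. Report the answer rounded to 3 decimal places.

t = r·√(n−2) / √(1−r²) with r = -0.583, n = 36
  = -0.583·√34 / √(1 − 0.339889)
  = -0.583·5.830952 / 0.812472
  = -3.399445 / 0.812472 = -4.184

-4.184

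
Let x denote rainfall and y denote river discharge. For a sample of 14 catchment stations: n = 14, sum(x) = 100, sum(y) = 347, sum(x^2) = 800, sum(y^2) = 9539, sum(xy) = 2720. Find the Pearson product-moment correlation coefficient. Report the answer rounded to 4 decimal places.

S_xy = nΣxy − ΣxΣy = 14·2720 − 100·347 = 38080 − 34700 = 3380
S_xx = nΣx² − (Σx)² = 14·800 − 100² = 11200 − 10000 = 1200
S_yy = nΣy² − (Σy)² = 14·9539 − 347² = 133546 − 120409 = 13137
r = S_xy / √(S_xx·S_yy) = 3380 / √(1200·13137) = 3380 / √15764400 = 3380 / 3970.4408 = 0.8513

0.8513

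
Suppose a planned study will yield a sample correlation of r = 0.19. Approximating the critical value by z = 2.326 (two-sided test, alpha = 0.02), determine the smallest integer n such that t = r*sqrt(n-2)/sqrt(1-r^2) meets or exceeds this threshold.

147

r√(n−2)/√(1−r²) ≥ 2.326  ⇔  n−2 ≥ (2.326)²·(1−r²)/r²
(1−r²)/r² = (1−0.0361)/0.0361 = 26.7008
n ≥ 2 + 5.410276·26.7008 = 2 + 144.4587 = 146.4587
⌈146.4587⌉ = 147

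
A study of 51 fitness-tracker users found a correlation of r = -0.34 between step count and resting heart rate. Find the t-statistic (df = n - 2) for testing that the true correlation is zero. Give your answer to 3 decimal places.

-2.531

t = r·√(n−2) / √(1−r²) with r = -0.34, n = 51
  = -0.34·√49 / √(1 − 0.1156)
  = -0.34·7.000000 / 0.940425
  = -2.380000 / 0.940425 = -2.531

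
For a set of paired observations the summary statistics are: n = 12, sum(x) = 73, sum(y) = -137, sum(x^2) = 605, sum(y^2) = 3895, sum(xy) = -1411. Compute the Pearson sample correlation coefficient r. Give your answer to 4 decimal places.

-0.9431

Numerator: nΣxy − (Σx)(Σy) = 12·(-1411) − (73)(-137) = -6931
Denominator: √[(nΣx²−(Σx)²)(nΣy²−(Σy)²)]
  nΣx²−(Σx)² = 12·605 − 5329 = 1931;  nΣy²−(Σy)² = 12·3895 − 18769 = 27971
  √(1931·27971) = √54012001 = 7349.2857
r = -6931 / 7349.2857 = -0.9431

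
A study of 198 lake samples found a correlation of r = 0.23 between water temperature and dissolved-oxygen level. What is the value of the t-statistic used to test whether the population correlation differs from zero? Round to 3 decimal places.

1 − r² = 1 − 0.0529 = 0.9471;  √(1−r²) = 0.973191
√(n−2) = √196 = 14.000000
t = r·√(n−2)/√(1−r²) = 0.23 · 14.000000 / 0.973191 = 3.309

3.309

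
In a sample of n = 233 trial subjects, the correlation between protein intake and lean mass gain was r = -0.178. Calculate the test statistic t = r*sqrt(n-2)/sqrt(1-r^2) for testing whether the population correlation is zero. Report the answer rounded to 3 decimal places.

t = r·√(n−2) / √(1−r²) with r = -0.178, n = 233
  = -0.178·√231 / √(1 − 0.031684)
  = -0.178·15.198684 / 0.984030
  = -2.705366 / 0.984030 = -2.749

-2.749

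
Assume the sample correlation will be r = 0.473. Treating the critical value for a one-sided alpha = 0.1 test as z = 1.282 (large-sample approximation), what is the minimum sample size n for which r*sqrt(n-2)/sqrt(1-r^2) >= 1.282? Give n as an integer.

r√(n−2)/√(1−r²) ≥ 1.282  ⇔  n−2 ≥ (1.282)²·(1−r²)/r²
(1−r²)/r² = (1−0.223729)/0.223729 = 3.4697
n ≥ 2 + 1.643524·3.4697 = 2 + 5.7025 = 7.7025
⌈7.7025⌉ = 8

8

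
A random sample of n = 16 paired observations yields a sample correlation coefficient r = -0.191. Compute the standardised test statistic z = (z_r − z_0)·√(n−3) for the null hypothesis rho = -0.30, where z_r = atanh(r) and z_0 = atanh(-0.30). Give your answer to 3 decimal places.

z_r = atanh(-0.191) = -0.193375,  z_0 = atanh(-0.30) = -0.309520
SE = 1/√(n−3) = 1/√13 = 0.277350
z = (z_r − z_0)/SE = (-0.193375 − (-0.309520)) / 0.277350 = 0.116145 / 0.277350 = 0.419

0.419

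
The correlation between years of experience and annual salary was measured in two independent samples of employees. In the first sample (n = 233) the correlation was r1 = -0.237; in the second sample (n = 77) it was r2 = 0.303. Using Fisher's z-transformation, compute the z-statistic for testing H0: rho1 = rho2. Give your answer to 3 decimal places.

z1 = atanh(-0.237) = -0.241593,  z2 = atanh(0.303) = 0.312820
SE = √(1/(n1−3) + 1/(n2−3)) = √(1/230 + 1/74) = √(0.0043478 + 0.0135135) = √0.0178613 = 0.133646
z = (z1 − z2)/SE = (-0.241593 − 0.312820) / 0.133646 = -0.554413 / 0.133646 = -4.148

-4.148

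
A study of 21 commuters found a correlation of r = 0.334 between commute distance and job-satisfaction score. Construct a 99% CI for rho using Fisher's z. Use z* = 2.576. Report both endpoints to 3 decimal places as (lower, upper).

z_r = atanh(0.334) = 0.347324;  SE = 1/√(n−3) = 1/√18 = 0.235702
z-limits: 0.347324 ± 2.576·0.235702 = 0.347324 ± 0.607168 = [-0.259844, 0.954492]
ρ-limits: (tanh -0.259844, tanh 0.954492) = (-0.254, 0.742)

(-0.254, 0.742)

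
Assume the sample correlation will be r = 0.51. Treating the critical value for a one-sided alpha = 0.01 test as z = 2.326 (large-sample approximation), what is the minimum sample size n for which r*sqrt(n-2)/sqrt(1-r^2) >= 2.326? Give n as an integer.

18

r√(n−2)/√(1−r²) ≥ 2.326  ⇔  n−2 ≥ (2.326)²·(1−r²)/r²
(1−r²)/r² = (1−0.2601)/0.2601 = 2.8447
n ≥ 2 + 5.410276·2.8447 = 2 + 15.3906 = 17.3906
⌈17.3906⌉ = 18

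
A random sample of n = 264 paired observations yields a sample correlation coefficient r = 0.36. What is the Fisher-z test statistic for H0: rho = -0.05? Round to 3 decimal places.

Fisher z: atanh(0.36) = 0.376886, atanh(-0.05) = -0.050042
z = (z_r − z_0)·√(n−3) = (0.376886 − (-0.050042))·√261 = 0.426928 · 16.155494 = 6.897

6.897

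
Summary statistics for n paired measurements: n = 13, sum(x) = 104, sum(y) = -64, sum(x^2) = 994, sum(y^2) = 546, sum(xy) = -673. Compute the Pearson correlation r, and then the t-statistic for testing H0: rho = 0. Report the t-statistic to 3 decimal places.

Numerator: nΣxy − (Σx)(Σy) = 13·(-673) − (104)(-64) = -2093
Denominator: √[(nΣx²−(Σx)²)(nΣy²−(Σy)²)]
  nΣx²−(Σx)² = 13·994 − 10816 = 2106;  nΣy²−(Σy)² = 13·546 − 4096 = 3002
  √(2106·3002) = √6322212 = 2514.4009
r = -2093 / 2514.4009 = -0.8324
t = r·√(n−2)/√(1−r²) = -0.8324·√11 / √(1−0.692890) = -2.760758 / 0.554175 = -4.982

-4.982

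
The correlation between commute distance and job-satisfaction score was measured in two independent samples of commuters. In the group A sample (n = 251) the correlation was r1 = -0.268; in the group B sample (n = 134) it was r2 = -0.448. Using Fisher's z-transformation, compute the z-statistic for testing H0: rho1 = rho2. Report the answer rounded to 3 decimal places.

1.921

Fisher z-transforms: z1 = atanh(-0.268) = -0.274708, z2 = atanh(-0.448) = -0.482195; difference d = 0.207487
Var(d) = 1/248 + 1/131 = 0.0040323 + 0.0076336 = 0.0116659
z = d/√Var(d) = 0.207487 / √0.0116659 = 0.207487 / 0.108009 = 1.921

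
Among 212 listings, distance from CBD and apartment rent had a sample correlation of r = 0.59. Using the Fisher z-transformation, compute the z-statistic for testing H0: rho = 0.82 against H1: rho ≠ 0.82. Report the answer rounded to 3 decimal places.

-6.927

z_r = atanh(0.59) = 0.677666,  z_0 = atanh(0.82) = 1.156817
SE = 1/√(n−3) = 1/√209 = 0.069171
z = (z_r − z_0)/SE = (0.677666 − 1.156817) / 0.069171 = -0.479151 / 0.069171 = -6.927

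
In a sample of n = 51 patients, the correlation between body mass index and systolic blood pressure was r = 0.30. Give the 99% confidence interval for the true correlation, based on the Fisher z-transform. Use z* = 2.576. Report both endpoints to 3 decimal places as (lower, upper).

(-0.062, 0.592)

Fisher z: z_r = atanh(r) = ½·ln((1+0.30)/(1−0.30)) = 0.309520
SE(z) = 1/√(n−3) = 1/√48 = 0.144338
99% ⇒ z* = 2.576; margin = 2.576·0.144338 = 0.371815
CI on z-scale: (-0.062295, 0.681335)
Back-transform: tanh(-0.062295) = -0.062215, tanh(0.681335) = 0.592387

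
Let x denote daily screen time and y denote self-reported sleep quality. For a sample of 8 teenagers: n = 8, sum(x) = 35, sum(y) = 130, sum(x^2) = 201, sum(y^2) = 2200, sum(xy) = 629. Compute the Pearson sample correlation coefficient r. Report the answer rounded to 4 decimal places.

Numerator: nΣxy − (Σx)(Σy) = 8·629 − (35)(130) = 482
Denominator: √[(nΣx²−(Σx)²)(nΣy²−(Σy)²)]
  nΣx²−(Σx)² = 8·201 − 1225 = 383;  nΣy²−(Σy)² = 8·2200 − 16900 = 700
  √(383·700) = √268100 = 517.7837
r = 482 / 517.7837 = 0.9309

0.9309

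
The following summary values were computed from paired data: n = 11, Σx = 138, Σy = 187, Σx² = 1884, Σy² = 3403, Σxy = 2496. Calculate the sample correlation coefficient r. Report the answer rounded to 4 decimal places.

0.8110

S_xy = nΣxy − ΣxΣy = 11·2496 − 138·187 = 27456 − 25806 = 1650
S_xx = nΣx² − (Σx)² = 11·1884 − 138² = 20724 − 19044 = 1680
S_yy = nΣy² − (Σy)² = 11·3403 − 187² = 37433 − 34969 = 2464
r = S_xy / √(S_xx·S_yy) = 1650 / √(1680·2464) = 1650 / √4139520 = 1650 / 2034.5810 = 0.8110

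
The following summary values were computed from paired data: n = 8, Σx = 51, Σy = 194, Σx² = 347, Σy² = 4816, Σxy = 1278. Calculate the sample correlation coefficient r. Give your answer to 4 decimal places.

0.8352

S_xy = nΣxy − ΣxΣy = 8·1278 − 51·194 = 10224 − 9894 = 330
S_xx = nΣx² − (Σx)² = 8·347 − 51² = 2776 − 2601 = 175
S_yy = nΣy² − (Σy)² = 8·4816 − 194² = 38528 − 37636 = 892
r = S_xy / √(S_xx·S_yy) = 330 / √(175·892) = 330 / √156100 = 330 / 395.0949 = 0.8352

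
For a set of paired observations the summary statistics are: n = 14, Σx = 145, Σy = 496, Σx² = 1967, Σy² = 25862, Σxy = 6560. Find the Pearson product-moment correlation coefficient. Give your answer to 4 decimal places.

0.7246

S_xy = nΣxy − ΣxΣy = 14·6560 − 145·496 = 91840 − 71920 = 19920
S_xx = nΣx² − (Σx)² = 14·1967 − 145² = 27538 − 21025 = 6513
S_yy = nΣy² − (Σy)² = 14·25862 − 496² = 362068 − 246016 = 116052
r = S_xy / √(S_xx·S_yy) = 19920 / √(6513·116052) = 19920 / √755846676 = 19920 / 27492.6659 = 0.7246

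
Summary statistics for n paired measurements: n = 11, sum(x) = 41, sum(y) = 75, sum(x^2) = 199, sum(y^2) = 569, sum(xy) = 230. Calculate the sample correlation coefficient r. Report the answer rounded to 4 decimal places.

-0.9603

Numerator: nΣxy − (Σx)(Σy) = 11·230 − (41)(75) = -545
Denominator: √[(nΣx²−(Σx)²)(nΣy²−(Σy)²)]
  nΣx²−(Σx)² = 11·199 − 1681 = 508;  nΣy²−(Σy)² = 11·569 − 5625 = 634
  √(508·634) = √322072 = 567.5139
r = -545 / 567.5139 = -0.9603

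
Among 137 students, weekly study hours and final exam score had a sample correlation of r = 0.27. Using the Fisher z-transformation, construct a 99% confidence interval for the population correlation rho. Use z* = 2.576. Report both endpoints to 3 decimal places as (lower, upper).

z_r = atanh(0.27) = 0.276864;  SE = 1/√(n−3) = 1/√134 = 0.086387
z-limits: 0.276864 ± 2.576·0.086387 = 0.276864 ± 0.222533 = [0.054331, 0.499397]
ρ-limits: (tanh 0.054331, tanh 0.499397) = (0.054, 0.462)

(0.054, 0.462)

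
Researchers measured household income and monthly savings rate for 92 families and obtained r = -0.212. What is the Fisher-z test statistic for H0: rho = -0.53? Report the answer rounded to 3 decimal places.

3.537

z_r = atanh(-0.212) = -0.215265,  z_0 = atanh(-0.53) = -0.590145
SE = 1/√(n−3) = 1/√89 = 0.106000
z = (z_r − z_0)/SE = (-0.215265 − (-0.590145)) / 0.106000 = 0.374880 / 0.106000 = 3.537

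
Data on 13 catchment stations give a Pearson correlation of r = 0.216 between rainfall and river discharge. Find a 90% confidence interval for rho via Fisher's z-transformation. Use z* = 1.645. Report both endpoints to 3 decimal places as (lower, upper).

Fisher z: z_r = atanh(r) = ½·ln((1+0.216)/(1−0.216)) = 0.219457
SE(z) = 1/√(n−3) = 1/√10 = 0.316228
90% ⇒ z* = 1.645; margin = 1.645·0.316228 = 0.520195
CI on z-scale: (-0.300738, 0.739652)
Back-transform: tanh(-0.300738) = -0.291988, tanh(0.739652) = 0.628935

(-0.292, 0.629)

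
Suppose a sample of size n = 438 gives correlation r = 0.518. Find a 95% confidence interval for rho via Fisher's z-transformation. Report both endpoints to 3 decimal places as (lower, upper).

z_r = atanh(0.518) = 0.573602;  SE = 1/√(n−3) = 1/√435 = 0.047946
z-limits: 0.573602 ± 1.960·0.047946 = 0.573602 ± 0.093974 = [0.479628, 0.667576]
ρ-limits: (tanh 0.479628, tanh 0.667576) = (0.446, 0.583)

(0.446, 0.583)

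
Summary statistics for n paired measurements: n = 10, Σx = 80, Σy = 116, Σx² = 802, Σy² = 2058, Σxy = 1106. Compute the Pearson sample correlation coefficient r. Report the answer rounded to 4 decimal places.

0.5240

Numerator: nΣxy − (Σx)(Σy) = 10·1106 − (80)(116) = 1780
Denominator: √[(nΣx²−(Σx)²)(nΣy²−(Σy)²)]
  nΣx²−(Σx)² = 10·802 − 6400 = 1620;  nΣy²−(Σy)² = 10·2058 − 13456 = 7124
  √(1620·7124) = √11540880 = 3397.1871
r = 1780 / 3397.1871 = 0.5240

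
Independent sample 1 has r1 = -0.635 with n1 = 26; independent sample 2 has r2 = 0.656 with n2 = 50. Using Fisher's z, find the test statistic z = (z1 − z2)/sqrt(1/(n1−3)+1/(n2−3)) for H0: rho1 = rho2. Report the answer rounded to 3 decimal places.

-6.034

z1 = atanh(-0.635) = -0.749750,  z2 = atanh(0.656) = 0.785759
SE = √(1/(n1−3) + 1/(n2−3)) = √(1/23 + 1/47) = √(0.0434783 + 0.0212766) = √0.0647549 = 0.254470
z = (z1 − z2)/SE = (-0.749750 − 0.785759) / 0.254470 = -1.535509 / 0.254470 = -6.034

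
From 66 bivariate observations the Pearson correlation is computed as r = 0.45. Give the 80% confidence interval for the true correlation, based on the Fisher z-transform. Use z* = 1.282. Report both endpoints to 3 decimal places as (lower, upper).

(0.312, 0.569)

z_r = atanh(0.45) = 0.484700;  SE = 1/√(n−3) = 1/√63 = 0.125988
z-limits: 0.484700 ± 1.282·0.125988 = 0.484700 ± 0.161517 = [0.323183, 0.646217]
ρ-limits: (tanh 0.323183, tanh 0.646217) = (0.312, 0.569)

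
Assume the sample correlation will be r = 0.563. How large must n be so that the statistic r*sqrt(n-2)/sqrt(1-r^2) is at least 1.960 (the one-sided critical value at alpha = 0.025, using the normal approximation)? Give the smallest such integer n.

r√(n−2)/√(1−r²) ≥ 1.960  ⇔  n−2 ≥ (1.960)²·(1−r²)/r²
(1−r²)/r² = (1−0.316969)/0.316969 = 2.1549
n ≥ 2 + 3.8416·2.1549 = 2 + 8.2783 = 10.2783
⌈10.2783⌉ = 11

11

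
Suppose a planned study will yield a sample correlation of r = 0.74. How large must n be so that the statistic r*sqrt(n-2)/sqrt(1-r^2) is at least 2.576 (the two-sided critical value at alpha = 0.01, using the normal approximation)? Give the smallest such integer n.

r√(n−2)/√(1−r²) ≥ 2.576  ⇔  n−2 ≥ (2.576)²·(1−r²)/r²
(1−r²)/r² = (1−0.5476)/0.5476 = 0.8262
n ≥ 2 + 6.635776·0.8262 = 2 + 5.4825 = 7.4825
⌈7.4825⌉ = 8

8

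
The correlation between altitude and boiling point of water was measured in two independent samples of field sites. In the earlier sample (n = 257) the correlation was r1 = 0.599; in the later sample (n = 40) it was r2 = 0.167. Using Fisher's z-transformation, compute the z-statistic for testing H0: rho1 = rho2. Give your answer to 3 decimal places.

Fisher z-transforms: z1 = atanh(0.599) = 0.691586, z2 = atanh(0.167) = 0.168579; difference d = 0.523007
Var(d) = 1/254 + 1/37 = 0.0039370 + 0.0270270 = 0.0309640
z = d/√Var(d) = 0.523007 / √0.0309640 = 0.523007 / 0.175966 = 2.972

2.972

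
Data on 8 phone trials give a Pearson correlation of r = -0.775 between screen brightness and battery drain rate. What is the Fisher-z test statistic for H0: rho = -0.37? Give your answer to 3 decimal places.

-1.441

Fisher z: atanh(-0.775) = -1.032728, atanh(-0.37) = -0.388423
z = (z_r − z_0)·√(n−3) = (-1.032728 − (-0.388423))·√5 = -0.644305 · 2.236068 = -1.441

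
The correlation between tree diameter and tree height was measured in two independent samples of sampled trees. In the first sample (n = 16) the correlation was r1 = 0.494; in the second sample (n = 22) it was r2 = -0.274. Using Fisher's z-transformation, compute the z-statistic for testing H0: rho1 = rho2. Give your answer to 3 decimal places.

2.285

Fisher z-transforms: z1 = atanh(0.494) = 0.541338, z2 = atanh(-0.274) = -0.281183; difference d = 0.822521
Var(d) = 1/13 + 1/19 = 0.0769231 + 0.0526316 = 0.1295547
z = d/√Var(d) = 0.822521 / √0.1295547 = 0.822521 / 0.359937 = 2.285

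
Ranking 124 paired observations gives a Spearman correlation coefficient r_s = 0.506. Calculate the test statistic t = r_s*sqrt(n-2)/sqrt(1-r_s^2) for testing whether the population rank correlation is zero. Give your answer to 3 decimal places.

6.480

1 − r_s² = 1 − 0.256036 = 0.743964;  √(1−r_s²) = 0.862533
√(n−2) = √122 = 11.045361
t = r_s·√(n−2)/√(1−r_s²) = 0.506 · 11.045361 / 0.862533 = 6.480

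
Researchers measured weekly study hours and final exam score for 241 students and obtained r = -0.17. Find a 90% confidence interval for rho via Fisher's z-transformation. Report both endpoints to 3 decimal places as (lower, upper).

z_r = atanh(-0.17) = -0.171667;  SE = 1/√(n−3) = 1/√238 = 0.064820
z-limits: -0.171667 ± 1.645·0.064820 = -0.171667 ± 0.106629 = [-0.278296, -0.065038]
ρ-limits: (tanh -0.278296, tanh -0.065038) = (-0.271, -0.065)

(-0.271, -0.065)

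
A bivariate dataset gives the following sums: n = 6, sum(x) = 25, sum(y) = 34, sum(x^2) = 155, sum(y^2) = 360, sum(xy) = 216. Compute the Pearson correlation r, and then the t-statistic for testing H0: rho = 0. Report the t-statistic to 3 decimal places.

2.723

S_xy = nΣxy − ΣxΣy = 6·216 − 25·34 = 1296 − 850 = 446
S_xx = nΣx² − (Σx)² = 6·155 − 25² = 930 − 625 = 305
S_yy = nΣy² − (Σy)² = 6·360 − 34² = 2160 − 1156 = 1004
r = S_xy / √(S_xx·S_yy) = 446 / √(305·1004) = 446 / √306220 = 446 / 553.3715 = 0.8060
t = r·√(n−2)/√(1−r²) = 0.8060·√4 / √(1−0.649636) = 1.612000 / 0.591916 = 2.723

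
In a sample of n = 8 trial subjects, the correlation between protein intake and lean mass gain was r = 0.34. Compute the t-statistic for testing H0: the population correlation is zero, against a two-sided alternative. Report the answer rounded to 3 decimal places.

0.886

1 − r² = 1 − 0.1156 = 0.8844;  √(1−r²) = 0.940425
√(n−2) = √6 = 2.449490
t = r·√(n−2)/√(1−r²) = 0.34 · 2.449490 / 0.940425 = 0.886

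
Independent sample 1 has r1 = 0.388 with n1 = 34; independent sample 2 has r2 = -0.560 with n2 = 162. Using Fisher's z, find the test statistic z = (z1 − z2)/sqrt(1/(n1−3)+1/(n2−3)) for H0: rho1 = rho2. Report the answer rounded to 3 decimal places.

5.309

z1 = atanh(0.388) = 0.409443,  z2 = atanh(-0.560) = -0.632833
SE = √(1/(n1−3) + 1/(n2−3)) = √(1/31 + 1/159) = √(0.0322581 + 0.0062893) = √0.0385474 = 0.196335
z = (z1 − z2)/SE = (0.409443 − (-0.632833)) / 0.196335 = 1.042276 / 0.196335 = 5.309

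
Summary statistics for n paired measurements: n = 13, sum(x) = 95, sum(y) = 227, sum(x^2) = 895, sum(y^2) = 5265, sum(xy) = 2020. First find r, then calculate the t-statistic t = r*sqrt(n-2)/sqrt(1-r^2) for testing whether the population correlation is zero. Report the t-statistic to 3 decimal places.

Numerator: nΣxy − (Σx)(Σy) = 13·2020 − (95)(227) = 4695
Denominator: √[(nΣx²−(Σx)²)(nΣy²−(Σy)²)]
  nΣx²−(Σx)² = 13·895 − 9025 = 2610;  nΣy²−(Σy)² = 13·5265 − 51529 = 16916
  √(2610·16916) = √44150760 = 6644.6038
r = 4695 / 6644.6038 = 0.7066
t = r·√(n−2)/√(1−r²) = 0.7066·√11 / √(1−0.499284) = 2.343527 / 0.707613 = 3.312

3.312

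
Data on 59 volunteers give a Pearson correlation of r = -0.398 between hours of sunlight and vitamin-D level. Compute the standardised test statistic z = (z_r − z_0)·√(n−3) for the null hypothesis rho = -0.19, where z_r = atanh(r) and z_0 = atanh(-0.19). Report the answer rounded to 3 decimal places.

-1.713

z_r = atanh(-0.398) = -0.421270,  z_0 = atanh(-0.19) = -0.192337
SE = 1/√(n−3) = 1/√56 = 0.133631
z = (z_r − z_0)/SE = (-0.421270 − (-0.192337)) / 0.133631 = -0.228933 / 0.133631 = -1.713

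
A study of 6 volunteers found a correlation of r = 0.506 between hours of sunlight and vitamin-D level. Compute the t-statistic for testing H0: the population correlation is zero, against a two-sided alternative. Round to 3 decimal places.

1.173

t = r·√(n−2) / √(1−r²) with r = 0.506, n = 6
  = 0.506·√4 / √(1 − 0.256036)
  = 0.506·2.000000 / 0.862533
  = 1.012000 / 0.862533 = 1.173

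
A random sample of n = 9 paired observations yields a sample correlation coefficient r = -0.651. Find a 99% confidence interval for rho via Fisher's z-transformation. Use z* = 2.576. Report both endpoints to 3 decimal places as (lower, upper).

(-0.950, 0.268)

z_r = atanh(-0.651) = -0.777032;  SE = 1/√(n−3) = 1/√6 = 0.408248
z-limits: -0.777032 ± 2.576·0.408248 = -0.777032 ± 1.051647 = [-1.828679, 0.274615]
ρ-limits: (tanh -1.828679, tanh 0.274615) = (-0.950, 0.268)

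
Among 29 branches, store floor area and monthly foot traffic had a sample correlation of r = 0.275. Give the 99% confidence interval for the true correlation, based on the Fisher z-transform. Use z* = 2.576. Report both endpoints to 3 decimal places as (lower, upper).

(-0.219, 0.657)

Fisher z: z_r = atanh(r) = ½·ln((1+0.275)/(1−0.275)) = 0.282265
SE(z) = 1/√(n−3) = 1/√26 = 0.196116
99% ⇒ z* = 2.576; margin = 2.576·0.196116 = 0.505195
CI on z-scale: (-0.222930, 0.787460)
Back-transform: tanh(-0.222930) = -0.219309, tanh(0.787460) = 0.656968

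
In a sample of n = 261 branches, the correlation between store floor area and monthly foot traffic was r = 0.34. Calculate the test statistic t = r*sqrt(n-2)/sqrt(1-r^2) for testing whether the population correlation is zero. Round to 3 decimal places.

1 − r² = 1 − 0.1156 = 0.8844;  √(1−r²) = 0.940425
√(n−2) = √259 = 16.093477
t = r·√(n−2)/√(1−r²) = 0.34 · 16.093477 / 0.940425 = 5.818

5.818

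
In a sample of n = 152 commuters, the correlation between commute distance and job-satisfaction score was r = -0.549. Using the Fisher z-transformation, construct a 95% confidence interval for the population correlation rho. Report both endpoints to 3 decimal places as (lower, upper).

Fisher z: z_r = atanh(r) = ½·ln((1+(-0.549))/(1−(-0.549))) = -0.616949
SE(z) = 1/√(n−3) = 1/√149 = 0.081923
95% ⇒ z* = 1.960; margin = 1.960·0.081923 = 0.160569
CI on z-scale: (-0.777518, -0.456380)
Back-transform: tanh(-0.777518) = -0.651280, tanh(-0.456380) = -0.427129

(-0.651, -0.427)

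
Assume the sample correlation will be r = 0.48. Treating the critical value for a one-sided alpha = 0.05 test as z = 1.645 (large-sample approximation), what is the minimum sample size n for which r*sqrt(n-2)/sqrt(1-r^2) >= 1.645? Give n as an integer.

12

Need r·√(n−2)/√(1−r²) ≥ 1.645
√(n−2) ≥ 1.645·√(1−0.2304) / 0.48 = 1.645·0.877268 / 0.48 = 3.0065
n−2 ≥ 9.0390  ⇒  n ≥ 11.0390
Smallest integer n = 12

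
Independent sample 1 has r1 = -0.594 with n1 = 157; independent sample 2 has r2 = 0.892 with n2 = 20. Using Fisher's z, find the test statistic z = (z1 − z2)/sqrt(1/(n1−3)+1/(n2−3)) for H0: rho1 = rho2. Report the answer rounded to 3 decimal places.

-8.277

z1 = atanh(-0.594) = -0.683824,  z2 = atanh(0.892) = 1.431629
SE = √(1/(n1−3) + 1/(n2−3)) = √(1/154 + 1/17) = √(0.0064935 + 0.0588235) = √0.0653170 = 0.255572
z = (z1 − z2)/SE = (-0.683824 − 1.431629) / 0.255572 = -2.115453 / 0.255572 = -8.277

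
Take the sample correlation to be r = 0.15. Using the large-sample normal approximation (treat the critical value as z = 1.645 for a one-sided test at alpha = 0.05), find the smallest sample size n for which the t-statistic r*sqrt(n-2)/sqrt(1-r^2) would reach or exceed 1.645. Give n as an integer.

120

r√(n−2)/√(1−r²) ≥ 1.645  ⇔  n−2 ≥ (1.645)²·(1−r²)/r²
(1−r²)/r² = (1−0.0225)/0.0225 = 43.4444
n ≥ 2 + 2.706025·43.4444 = 2 + 117.5616 = 119.5616
⌈119.5616⌉ = 120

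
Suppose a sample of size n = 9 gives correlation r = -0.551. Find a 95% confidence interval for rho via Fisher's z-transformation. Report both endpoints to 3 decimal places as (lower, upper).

(-0.890, 0.178)

z_r = atanh(-0.551) = -0.619816;  SE = 1/√(n−3) = 1/√6 = 0.408248
z-limits: -0.619816 ± 1.960·0.408248 = -0.619816 ± 0.800166 = [-1.419982, 0.180350]
ρ-limits: (tanh -1.419982, tanh 0.180350) = (-0.890, 0.178)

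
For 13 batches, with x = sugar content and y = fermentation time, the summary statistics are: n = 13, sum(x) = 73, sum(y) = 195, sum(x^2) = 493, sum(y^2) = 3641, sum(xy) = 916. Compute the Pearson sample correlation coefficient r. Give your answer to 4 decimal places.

Numerator: nΣxy − (Σx)(Σy) = 13·916 − (73)(195) = -2327
Denominator: √[(nΣx²−(Σx)²)(nΣy²−(Σy)²)]
  nΣx²−(Σx)² = 13·493 − 5329 = 1080;  nΣy²−(Σy)² = 13·3641 − 38025 = 9308
  √(1080·9308) = √10052640 = 3170.5899
r = -2327 / 3170.5899 = -0.7339

-0.7339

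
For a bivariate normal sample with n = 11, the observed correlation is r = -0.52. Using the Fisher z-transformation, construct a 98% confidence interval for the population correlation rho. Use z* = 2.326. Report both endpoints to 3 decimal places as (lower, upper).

(-0.885, 0.241)

Fisher z: z_r = atanh(r) = ½·ln((1+(-0.52))/(1−(-0.52))) = -0.576340
SE(z) = 1/√(n−3) = 1/√8 = 0.353553
98% ⇒ z* = 2.326; margin = 2.326·0.353553 = 0.822364
CI on z-scale: (-1.398704, 0.246024)
Back-transform: tanh(-1.398704) = -0.885071, tanh(0.246024) = 0.241178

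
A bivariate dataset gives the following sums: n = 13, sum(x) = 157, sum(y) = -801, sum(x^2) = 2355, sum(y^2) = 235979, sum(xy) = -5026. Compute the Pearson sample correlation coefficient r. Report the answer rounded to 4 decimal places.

0.5022

Numerator: nΣxy − (Σx)(Σy) = 13·(-5026) − (157)(-801) = 60419
Denominator: √[(nΣx²−(Σx)²)(nΣy²−(Σy)²)]
  nΣx²−(Σx)² = 13·2355 − 24649 = 5966;  nΣy²−(Σy)² = 13·235979 − 641601 = 2426126
  √(5966·2426126) = √14474267716 = 120309.0508
r = 60419 / 120309.0508 = 0.5022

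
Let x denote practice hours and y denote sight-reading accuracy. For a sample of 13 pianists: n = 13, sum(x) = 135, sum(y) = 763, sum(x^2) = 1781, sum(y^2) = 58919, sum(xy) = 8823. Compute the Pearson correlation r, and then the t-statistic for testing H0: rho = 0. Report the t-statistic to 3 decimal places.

Numerator: nΣxy − (Σx)(Σy) = 13·8823 − (135)(763) = 11694
Denominator: √[(nΣx²−(Σx)²)(nΣy²−(Σy)²)]
  nΣx²−(Σx)² = 13·1781 − 18225 = 4928;  nΣy²−(Σy)² = 13·58919 − 582169 = 183778
  √(4928·183778) = √905657984 = 30094.1520
r = 11694 / 30094.1520 = 0.3886
t = r·√(n−2)/√(1−r²) = 0.3886·√11 / √(1−0.151010) = 1.288840 / 0.921407 = 1.399

1.399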